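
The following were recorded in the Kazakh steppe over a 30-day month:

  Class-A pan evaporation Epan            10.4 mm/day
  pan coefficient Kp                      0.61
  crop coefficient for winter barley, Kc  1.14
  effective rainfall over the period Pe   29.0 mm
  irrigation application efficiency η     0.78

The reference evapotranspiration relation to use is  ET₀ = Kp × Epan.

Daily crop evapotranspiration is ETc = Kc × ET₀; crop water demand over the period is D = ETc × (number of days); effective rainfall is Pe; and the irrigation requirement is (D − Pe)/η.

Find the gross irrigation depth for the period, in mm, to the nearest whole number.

ET₀ = 0.61 × 10.4 = 6.3440 mm/d
ETc = Kc × ET₀ = 1.14 × 6.3440 = 7.2322 mm/d
Crop demand D = ETc × 30 d = 7.2322 × 30 = 216.966 mm
D − Pe = 216.966 − 29.0 = 187.966 mm
Gross irrigation = 187.966 / 0.78 = 240.982 mm

241 mm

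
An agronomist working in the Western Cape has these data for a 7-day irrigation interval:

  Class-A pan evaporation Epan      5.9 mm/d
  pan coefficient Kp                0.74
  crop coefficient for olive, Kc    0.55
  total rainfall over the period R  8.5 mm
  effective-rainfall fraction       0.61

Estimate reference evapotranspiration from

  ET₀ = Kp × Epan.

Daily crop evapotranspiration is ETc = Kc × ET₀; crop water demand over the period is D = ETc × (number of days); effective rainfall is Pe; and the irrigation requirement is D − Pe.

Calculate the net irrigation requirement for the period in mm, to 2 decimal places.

11.62 mm

ET₀ = 0.74 × 5.9 = 4.3660 mm/d
ETc = Kc × ET₀ = 0.55 × 4.3660 = 2.4013 mm/d
Crop demand D = ETc × 7 d = 2.4013 × 7 = 16.809 mm
Pe = 0.61 × 8.5 = 5.185 mm
D − Pe = 16.809 − 5.185 = 11.624 mm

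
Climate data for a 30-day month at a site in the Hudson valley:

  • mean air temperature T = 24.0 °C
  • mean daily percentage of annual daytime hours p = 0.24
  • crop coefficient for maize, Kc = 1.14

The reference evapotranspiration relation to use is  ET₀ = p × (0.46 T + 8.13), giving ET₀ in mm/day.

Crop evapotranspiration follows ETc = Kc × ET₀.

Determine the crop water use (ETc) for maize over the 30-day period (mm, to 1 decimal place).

157.3 mm

ET₀ = 0.24 × (0.46 × 24.0 + 8.13) = 0.24 × 19.170 = 4.6008 mm/d
ETc = Kc × ET₀ = 1.14 × 4.6008 = 5.2449 mm/d
Over 30 days: 5.2449 × 30 = 157.347 mm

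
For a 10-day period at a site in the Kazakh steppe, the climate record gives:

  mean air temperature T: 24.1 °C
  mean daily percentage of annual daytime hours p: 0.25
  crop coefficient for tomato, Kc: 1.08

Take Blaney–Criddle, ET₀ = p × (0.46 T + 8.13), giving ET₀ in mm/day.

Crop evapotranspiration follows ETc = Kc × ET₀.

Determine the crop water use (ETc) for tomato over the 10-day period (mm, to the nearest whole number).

52 mm

ET₀ = 0.25 × (0.46 × 24.1 + 8.13) = 0.25 × 19.216 = 4.8040 mm/d
ETc = Kc × ET₀ = 1.08 × 4.8040 = 5.1883 mm/d
Over 10 days: 5.1883 × 10 = 51.883 mm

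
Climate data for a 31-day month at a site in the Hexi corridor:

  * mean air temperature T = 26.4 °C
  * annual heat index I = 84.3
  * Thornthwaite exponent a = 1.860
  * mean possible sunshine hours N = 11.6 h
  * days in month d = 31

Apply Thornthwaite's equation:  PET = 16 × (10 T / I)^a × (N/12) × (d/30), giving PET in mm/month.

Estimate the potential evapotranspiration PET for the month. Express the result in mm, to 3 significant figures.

10T/I = 10 × 26.4 / 84.3 = 3.1317
(10T/I)^a = 3.1317^1.860 = 8.3589
Uncorrected PET = 16 × 8.3589 = 133.742 mm
Correction = (N/12)(d/30) = (11.6/12)(31/30) = 0.9989
PET = 133.742 × 0.9989 = 133.595 mm/month

134 mm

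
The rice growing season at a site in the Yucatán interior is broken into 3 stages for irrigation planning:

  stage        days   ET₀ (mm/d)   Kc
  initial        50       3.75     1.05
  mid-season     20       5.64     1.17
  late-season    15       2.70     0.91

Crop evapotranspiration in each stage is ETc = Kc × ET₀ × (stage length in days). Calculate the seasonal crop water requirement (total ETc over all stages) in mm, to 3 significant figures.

366 mm

initial: 1.05 × 3.75 × 50 = 196.88 mm
mid-season: 1.17 × 5.64 × 20 = 131.98 mm
late-season: 0.91 × 2.70 × 15 = 36.86 mm
Seasonal total = 365.72 mm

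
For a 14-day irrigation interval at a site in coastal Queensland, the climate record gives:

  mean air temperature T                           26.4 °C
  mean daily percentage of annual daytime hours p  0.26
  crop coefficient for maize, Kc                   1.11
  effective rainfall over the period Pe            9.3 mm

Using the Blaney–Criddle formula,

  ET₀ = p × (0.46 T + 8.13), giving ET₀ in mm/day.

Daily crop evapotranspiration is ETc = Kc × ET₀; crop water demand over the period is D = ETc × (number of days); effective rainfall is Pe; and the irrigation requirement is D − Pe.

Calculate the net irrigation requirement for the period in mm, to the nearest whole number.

ET₀ = 0.26 × (0.46 × 26.4 + 8.13) = 0.26 × 20.274 = 5.2712 mm/d
ETc = Kc × ET₀ = 1.11 × 5.2712 = 5.8510 mm/d
Crop demand D = ETc × 14 d = 5.8510 × 14 = 81.914 mm
D − Pe = 81.914 − 9.3 = 72.614 mm

73 mm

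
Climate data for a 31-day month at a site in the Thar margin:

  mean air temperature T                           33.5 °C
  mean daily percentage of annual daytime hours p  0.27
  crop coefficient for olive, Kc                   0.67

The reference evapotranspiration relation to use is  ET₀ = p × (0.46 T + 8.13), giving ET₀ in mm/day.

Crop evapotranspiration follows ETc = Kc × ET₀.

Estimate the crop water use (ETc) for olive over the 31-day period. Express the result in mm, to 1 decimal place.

ET₀ = 0.27 × (0.46 × 33.5 + 8.13) = 0.27 × 23.540 = 6.3558 mm/d
ETc = Kc × ET₀ = 0.67 × 6.3558 = 4.2584 mm/d
Over 31 days: 4.2584 × 31 = 132.010 mm

132.0 mm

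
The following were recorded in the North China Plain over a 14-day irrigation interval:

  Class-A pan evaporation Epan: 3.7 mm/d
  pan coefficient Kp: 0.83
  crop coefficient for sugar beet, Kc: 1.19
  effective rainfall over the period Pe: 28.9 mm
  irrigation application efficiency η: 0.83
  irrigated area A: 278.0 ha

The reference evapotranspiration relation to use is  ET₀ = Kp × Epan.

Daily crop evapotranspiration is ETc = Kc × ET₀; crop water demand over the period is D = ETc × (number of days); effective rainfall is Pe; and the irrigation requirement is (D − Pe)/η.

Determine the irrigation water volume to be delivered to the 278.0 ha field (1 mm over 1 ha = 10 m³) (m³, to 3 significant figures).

ET₀ = 0.83 × 3.7 = 3.0710 mm/d
ETc = Kc × ET₀ = 1.19 × 3.0710 = 3.6545 mm/d
Crop demand D = ETc × 14 d = 3.6545 × 14 = 51.163 mm
D − Pe = 51.163 − 28.9 = 22.263 mm
Gross irrigation = 22.263 / 0.83 = 26.823 mm
Volume = 26.823 mm × 278.0 ha × 10 = 74567.9 m³

74600 m³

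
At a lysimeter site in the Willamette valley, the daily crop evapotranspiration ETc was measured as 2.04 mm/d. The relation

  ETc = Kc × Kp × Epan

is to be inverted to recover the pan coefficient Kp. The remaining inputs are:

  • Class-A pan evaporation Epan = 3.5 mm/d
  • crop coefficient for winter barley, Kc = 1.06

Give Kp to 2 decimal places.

ETc = Kc × Kp × Epan  ⇒  Kp = ETc / (Kc × Epan)
Kp = 2.04 / (1.06 × 3.5) = 2.04 / 3.710 = 0.5499

0.55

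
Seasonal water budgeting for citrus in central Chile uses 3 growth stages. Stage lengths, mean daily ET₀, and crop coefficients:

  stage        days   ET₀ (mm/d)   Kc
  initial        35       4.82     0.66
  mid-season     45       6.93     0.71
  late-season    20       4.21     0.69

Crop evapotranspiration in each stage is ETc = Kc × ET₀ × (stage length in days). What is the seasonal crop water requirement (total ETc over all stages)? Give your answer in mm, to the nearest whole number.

391 mm

initial: 0.66 × 4.82 × 35 = 111.34 mm
mid-season: 0.71 × 6.93 × 45 = 221.41 mm
late-season: 0.69 × 4.21 × 20 = 58.10 mm
Seasonal total = 390.85 mm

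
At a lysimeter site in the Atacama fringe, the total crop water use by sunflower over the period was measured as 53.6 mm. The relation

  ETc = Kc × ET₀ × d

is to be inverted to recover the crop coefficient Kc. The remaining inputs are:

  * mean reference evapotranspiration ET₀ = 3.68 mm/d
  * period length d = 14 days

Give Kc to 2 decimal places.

ETc = Kc × ET₀ × d  ⇒  Kc = ETc / (ET₀ × d)
Kc = 53.6 / (3.68 × 14) = 53.6 / 51.52 = 1.0404

1.04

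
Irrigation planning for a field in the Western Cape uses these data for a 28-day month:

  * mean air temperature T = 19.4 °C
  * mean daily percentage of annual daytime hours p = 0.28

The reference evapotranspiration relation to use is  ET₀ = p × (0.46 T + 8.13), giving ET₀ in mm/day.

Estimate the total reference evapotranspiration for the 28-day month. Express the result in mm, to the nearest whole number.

ET₀ = 0.28 × (0.46 × 19.4 + 8.13) = 0.28 × 17.054 = 4.7751 mm/d
Monthly total = 4.7751 × 28 = 133.703 mm

134 mm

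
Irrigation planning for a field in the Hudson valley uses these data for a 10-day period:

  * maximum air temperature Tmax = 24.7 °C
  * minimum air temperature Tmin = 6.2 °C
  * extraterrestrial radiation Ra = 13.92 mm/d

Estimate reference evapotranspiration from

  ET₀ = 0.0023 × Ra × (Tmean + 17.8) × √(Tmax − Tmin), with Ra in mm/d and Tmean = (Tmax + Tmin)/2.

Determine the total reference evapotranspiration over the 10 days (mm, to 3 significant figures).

45.8 mm

Tmean = (24.7 + 6.2)/2 = 15.45 °C
ET₀ = 0.0023 × 13.92 × (15.45 + 17.8) × √18.5 = 0.0023 × 13.92 × 33.25 × 4.3012 = 4.5788 mm/d
Over 10 days: 4.5788 × 10 = 45.788 mm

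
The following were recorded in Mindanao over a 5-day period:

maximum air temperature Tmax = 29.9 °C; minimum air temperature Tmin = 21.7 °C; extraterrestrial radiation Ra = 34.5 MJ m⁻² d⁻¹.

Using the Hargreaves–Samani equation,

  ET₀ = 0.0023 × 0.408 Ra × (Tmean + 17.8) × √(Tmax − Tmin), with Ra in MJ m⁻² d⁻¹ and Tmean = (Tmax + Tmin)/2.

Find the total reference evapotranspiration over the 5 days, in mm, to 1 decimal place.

Tmean = (29.9 + 21.7)/2 = 25.80 °C
0.408 Ra = 0.408 × 34.5 = 14.0760 mm/d equivalent
ET₀ = 0.0023 × 14.0760 × (25.80 + 17.8) × √8.2 = 0.0023 × 14.0760 × 43.60 × 2.8636 = 4.0421 mm/d
Over 5 days: 4.0421 × 5 = 20.211 mm

20.2 mm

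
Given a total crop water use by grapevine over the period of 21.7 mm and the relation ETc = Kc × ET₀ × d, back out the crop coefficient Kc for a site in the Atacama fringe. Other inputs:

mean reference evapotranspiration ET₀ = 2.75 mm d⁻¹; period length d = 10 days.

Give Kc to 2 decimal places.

ETc = Kc × ET₀ × d  ⇒  Kc = ETc / (ET₀ × d)
Kc = 21.7 / (2.75 × 10) = 21.7 / 27.50 = 0.7891

0.79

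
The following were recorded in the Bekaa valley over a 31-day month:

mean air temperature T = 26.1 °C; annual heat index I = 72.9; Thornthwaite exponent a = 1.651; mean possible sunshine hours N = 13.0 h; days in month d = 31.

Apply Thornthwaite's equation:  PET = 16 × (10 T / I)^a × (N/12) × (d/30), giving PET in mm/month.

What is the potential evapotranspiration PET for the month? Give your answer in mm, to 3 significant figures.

147 mm

10T/I = 10 × 26.1 / 72.9 = 3.5802
(10T/I)^a = 3.5802^1.651 = 8.2130
Uncorrected PET = 16 × 8.2130 = 131.408 mm
Correction = (N/12)(d/30) = (13.0/12)(31/30) = 1.1194
PET = 131.408 × 1.1194 = 147.098 mm/month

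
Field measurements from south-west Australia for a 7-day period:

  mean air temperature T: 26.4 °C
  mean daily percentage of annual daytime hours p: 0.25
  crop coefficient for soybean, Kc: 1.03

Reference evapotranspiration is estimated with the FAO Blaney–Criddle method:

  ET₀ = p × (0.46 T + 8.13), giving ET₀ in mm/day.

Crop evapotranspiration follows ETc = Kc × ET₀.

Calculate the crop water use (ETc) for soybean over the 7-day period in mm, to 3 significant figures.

ET₀ = 0.25 × (0.46 × 26.4 + 8.13) = 0.25 × 20.274 = 5.0685 mm/d
ETc = Kc × ET₀ = 1.03 × 5.0685 = 5.2206 mm/d
Over 7 days: 5.2206 × 7 = 36.544 mm

36.5 mm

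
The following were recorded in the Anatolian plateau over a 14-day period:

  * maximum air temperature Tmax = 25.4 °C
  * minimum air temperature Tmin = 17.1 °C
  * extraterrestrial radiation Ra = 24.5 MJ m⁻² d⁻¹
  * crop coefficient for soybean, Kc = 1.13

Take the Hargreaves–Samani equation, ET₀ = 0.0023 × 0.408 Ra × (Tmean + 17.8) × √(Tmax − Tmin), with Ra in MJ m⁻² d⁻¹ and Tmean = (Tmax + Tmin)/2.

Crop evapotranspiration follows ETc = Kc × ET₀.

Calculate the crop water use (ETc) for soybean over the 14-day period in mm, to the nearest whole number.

Tmean = (25.4 + 17.1)/2 = 21.25 °C
0.408 Ra = 0.408 × 24.5 = 9.9960 mm/d equivalent
ET₀ = 0.0023 × 9.9960 × (21.25 + 17.8) × √8.3 = 0.0023 × 9.9960 × 39.05 × 2.8810 = 2.5865 mm/d
ETc = Kc × ET₀ = 1.13 × 2.5865 = 2.9227 mm/d
Over 14 days: 2.9227 × 14 = 40.918 mm

41 mm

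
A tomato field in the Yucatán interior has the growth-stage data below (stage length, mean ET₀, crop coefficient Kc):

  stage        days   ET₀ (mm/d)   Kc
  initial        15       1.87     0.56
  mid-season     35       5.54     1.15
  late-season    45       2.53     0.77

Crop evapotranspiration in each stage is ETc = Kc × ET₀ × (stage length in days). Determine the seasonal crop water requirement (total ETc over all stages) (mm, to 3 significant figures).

initial: 0.56 × 1.87 × 15 = 15.71 mm
mid-season: 1.15 × 5.54 × 35 = 222.99 mm
late-season: 0.77 × 2.53 × 45 = 87.66 mm
Seasonal total = 326.36 mm

326 mm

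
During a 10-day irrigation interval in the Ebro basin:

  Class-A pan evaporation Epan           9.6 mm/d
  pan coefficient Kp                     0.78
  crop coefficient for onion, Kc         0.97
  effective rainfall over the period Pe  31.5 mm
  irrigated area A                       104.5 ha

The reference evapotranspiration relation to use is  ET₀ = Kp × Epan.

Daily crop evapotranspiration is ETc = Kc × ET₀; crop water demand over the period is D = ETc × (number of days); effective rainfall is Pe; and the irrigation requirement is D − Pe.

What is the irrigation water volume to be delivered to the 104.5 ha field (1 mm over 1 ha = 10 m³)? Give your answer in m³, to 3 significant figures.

43000 m³

ET₀ = 0.78 × 9.6 = 7.4880 mm/d
ETc = Kc × ET₀ = 0.97 × 7.4880 = 7.2634 mm/d
Crop demand D = ETc × 10 d = 7.2634 × 10 = 72.634 mm
D − Pe = 72.634 − 31.5 = 41.134 mm
Volume = 41.134 mm × 104.5 ha × 10 = 42985.0 m³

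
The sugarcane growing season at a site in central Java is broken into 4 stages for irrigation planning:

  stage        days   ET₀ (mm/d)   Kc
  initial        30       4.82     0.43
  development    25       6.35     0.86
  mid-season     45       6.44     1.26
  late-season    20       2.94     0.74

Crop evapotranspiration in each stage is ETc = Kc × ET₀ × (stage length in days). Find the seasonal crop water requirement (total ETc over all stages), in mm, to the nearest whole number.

initial: 0.43 × 4.82 × 30 = 62.18 mm
development: 0.86 × 6.35 × 25 = 136.53 mm
mid-season: 1.26 × 6.44 × 45 = 365.15 mm
late-season: 0.74 × 2.94 × 20 = 43.51 mm
Seasonal total = 607.37 mm

607 mm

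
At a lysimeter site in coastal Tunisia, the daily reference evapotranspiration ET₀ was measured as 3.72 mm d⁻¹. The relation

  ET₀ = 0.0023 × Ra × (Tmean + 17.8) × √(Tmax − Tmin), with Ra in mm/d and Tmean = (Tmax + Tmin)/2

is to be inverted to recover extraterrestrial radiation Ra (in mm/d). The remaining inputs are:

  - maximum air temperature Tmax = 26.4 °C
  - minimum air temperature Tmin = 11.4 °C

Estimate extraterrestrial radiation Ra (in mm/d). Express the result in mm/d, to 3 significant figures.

11.4 mm/d

Tmean = 18.90 °C; √ΔT = 3.8730
Ra = ET₀ / [0.0023 × (Tmean+17.8) × √ΔT] = 3.72 / (0.0023 × 36.70 × 3.8730) = 11.379 mm/d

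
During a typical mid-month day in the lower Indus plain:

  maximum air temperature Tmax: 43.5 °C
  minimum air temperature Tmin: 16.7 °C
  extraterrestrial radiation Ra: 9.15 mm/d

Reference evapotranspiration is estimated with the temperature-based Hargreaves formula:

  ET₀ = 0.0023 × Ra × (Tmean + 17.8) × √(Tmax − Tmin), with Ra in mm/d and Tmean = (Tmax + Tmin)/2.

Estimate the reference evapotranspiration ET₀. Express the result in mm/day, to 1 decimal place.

5.2 mm/day

Tmean = (43.5 + 16.7)/2 = 30.10 °C
ET₀ = 0.0023 × 9.15 × (30.10 + 17.8) × √26.8 = 0.0023 × 9.15 × 47.90 × 5.1769 = 5.2186 mm/d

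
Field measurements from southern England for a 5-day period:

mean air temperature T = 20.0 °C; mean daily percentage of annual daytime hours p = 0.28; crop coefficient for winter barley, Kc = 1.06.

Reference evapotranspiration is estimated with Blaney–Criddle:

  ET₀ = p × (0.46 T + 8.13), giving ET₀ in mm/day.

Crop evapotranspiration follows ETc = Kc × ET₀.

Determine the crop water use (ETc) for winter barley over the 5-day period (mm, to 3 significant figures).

ET₀ = 0.28 × (0.46 × 20.0 + 8.13) = 0.28 × 17.330 = 4.8524 mm/d
ETc = Kc × ET₀ = 1.06 × 4.8524 = 5.1435 mm/d
Over 5 days: 5.1435 × 5 = 25.718 mm

25.7 mm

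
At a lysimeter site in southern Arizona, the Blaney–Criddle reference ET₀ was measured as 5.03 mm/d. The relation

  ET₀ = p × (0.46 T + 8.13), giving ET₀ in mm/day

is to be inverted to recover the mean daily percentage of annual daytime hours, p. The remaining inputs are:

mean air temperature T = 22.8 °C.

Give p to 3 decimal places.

0.270

p = ET₀ / (0.46 T + 8.13) = 5.03 / (0.46 × 22.8 + 8.13) = 5.03 / 18.618 = 0.2702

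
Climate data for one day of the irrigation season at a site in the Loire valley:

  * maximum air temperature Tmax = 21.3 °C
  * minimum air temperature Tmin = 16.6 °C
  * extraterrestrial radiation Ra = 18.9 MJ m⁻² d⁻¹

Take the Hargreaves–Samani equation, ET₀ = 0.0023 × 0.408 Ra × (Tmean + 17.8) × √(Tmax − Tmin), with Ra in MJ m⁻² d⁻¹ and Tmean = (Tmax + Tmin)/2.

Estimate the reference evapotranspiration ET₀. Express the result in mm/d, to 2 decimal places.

1.41 mm/d

Tmean = (21.3 + 16.6)/2 = 18.95 °C
0.408 Ra = 0.408 × 18.9 = 7.7112 mm/d equivalent
ET₀ = 0.0023 × 7.7112 × (18.95 + 17.8) × √4.7 = 0.0023 × 7.7112 × 36.75 × 2.1679 = 1.4130 mm/d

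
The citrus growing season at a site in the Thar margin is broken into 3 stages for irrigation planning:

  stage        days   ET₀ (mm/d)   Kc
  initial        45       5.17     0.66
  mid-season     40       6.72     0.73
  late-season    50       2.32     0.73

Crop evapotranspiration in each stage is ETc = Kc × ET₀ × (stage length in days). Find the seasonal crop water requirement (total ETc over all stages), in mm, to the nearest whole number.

434 mm

initial: 0.66 × 5.17 × 45 = 153.55 mm
mid-season: 0.73 × 6.72 × 40 = 196.22 mm
late-season: 0.73 × 2.32 × 50 = 84.68 mm
Seasonal total = 434.45 mm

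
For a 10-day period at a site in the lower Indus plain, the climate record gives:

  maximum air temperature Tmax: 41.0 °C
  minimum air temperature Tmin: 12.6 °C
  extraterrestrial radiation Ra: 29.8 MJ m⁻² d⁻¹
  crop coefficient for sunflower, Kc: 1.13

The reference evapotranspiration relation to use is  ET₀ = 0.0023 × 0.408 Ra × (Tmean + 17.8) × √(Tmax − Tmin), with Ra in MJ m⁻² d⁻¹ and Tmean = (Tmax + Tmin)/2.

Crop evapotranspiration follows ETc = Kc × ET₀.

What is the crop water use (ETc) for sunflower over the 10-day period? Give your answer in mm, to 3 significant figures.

Tmean = (41.0 + 12.6)/2 = 26.80 °C
0.408 Ra = 0.408 × 29.8 = 12.1584 mm/d equivalent
ET₀ = 0.0023 × 12.1584 × (26.80 + 17.8) × √28.4 = 0.0023 × 12.1584 × 44.60 × 5.3292 = 6.6466 mm/d
ETc = Kc × ET₀ = 1.13 × 6.6466 = 7.5107 mm/d
Over 10 days: 7.5107 × 10 = 75.107 mm

75.1 mm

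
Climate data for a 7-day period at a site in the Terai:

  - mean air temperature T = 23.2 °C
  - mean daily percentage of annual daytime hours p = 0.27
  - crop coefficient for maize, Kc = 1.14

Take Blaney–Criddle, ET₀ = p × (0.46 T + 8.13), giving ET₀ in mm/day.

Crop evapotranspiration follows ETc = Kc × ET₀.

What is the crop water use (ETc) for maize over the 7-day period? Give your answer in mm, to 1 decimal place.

40.5 mm

ET₀ = 0.27 × (0.46 × 23.2 + 8.13) = 0.27 × 18.802 = 5.0765 mm/d
ETc = Kc × ET₀ = 1.14 × 5.0765 = 5.7872 mm/d
Over 7 days: 5.7872 × 7 = 40.510 mm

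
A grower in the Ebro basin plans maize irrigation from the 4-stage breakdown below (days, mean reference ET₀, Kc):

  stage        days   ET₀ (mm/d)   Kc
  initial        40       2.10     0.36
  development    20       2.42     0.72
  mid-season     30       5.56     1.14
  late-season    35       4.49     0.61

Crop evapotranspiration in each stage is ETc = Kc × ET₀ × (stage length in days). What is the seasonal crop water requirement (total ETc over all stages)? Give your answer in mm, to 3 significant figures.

351 mm

initial: 0.36 × 2.10 × 40 = 30.24 mm
development: 0.72 × 2.42 × 20 = 34.85 mm
mid-season: 1.14 × 5.56 × 30 = 190.15 mm
late-season: 0.61 × 4.49 × 35 = 95.86 mm
Seasonal total = 351.10 mm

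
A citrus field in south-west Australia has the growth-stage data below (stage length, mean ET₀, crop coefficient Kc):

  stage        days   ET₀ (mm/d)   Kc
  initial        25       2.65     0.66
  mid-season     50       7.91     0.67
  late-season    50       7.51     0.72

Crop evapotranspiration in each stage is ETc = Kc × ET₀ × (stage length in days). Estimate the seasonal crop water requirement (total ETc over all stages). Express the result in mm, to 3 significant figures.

579 mm

initial: 0.66 × 2.65 × 25 = 43.73 mm
mid-season: 0.67 × 7.91 × 50 = 264.99 mm
late-season: 0.72 × 7.51 × 50 = 270.36 mm
Seasonal total = 579.08 mm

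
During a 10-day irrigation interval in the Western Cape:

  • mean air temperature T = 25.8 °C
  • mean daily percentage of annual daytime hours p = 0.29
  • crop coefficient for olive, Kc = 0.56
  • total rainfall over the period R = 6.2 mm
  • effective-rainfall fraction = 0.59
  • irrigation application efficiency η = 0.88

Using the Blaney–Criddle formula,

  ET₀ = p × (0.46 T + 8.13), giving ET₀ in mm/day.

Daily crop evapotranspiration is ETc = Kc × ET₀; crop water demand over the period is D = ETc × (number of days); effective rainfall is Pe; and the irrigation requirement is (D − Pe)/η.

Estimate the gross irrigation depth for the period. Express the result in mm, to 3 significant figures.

ET₀ = 0.29 × (0.46 × 25.8 + 8.13) = 0.29 × 19.998 = 5.7994 mm/d
ETc = Kc × ET₀ = 0.56 × 5.7994 = 3.2477 mm/d
Crop demand D = ETc × 10 d = 3.2477 × 10 = 32.477 mm
Pe = 0.59 × 6.2 = 3.658 mm
D − Pe = 32.477 − 3.658 = 28.819 mm
Gross irrigation = 28.819 / 0.88 = 32.749 mm

32.7 mm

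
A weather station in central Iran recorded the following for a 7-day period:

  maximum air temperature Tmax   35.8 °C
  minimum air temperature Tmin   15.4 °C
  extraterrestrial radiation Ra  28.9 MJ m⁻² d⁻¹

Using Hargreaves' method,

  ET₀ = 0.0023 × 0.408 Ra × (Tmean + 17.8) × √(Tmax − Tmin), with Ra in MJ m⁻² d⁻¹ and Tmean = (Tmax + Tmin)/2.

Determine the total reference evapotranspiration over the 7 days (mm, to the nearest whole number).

Tmean = (35.8 + 15.4)/2 = 25.60 °C
0.408 Ra = 0.408 × 28.9 = 11.7912 mm/d equivalent
ET₀ = 0.0023 × 11.7912 × (25.60 + 17.8) × √20.4 = 0.0023 × 11.7912 × 43.40 × 4.5166 = 5.3160 mm/d
Over 7 days: 5.3160 × 7 = 37.212 mm

37 mm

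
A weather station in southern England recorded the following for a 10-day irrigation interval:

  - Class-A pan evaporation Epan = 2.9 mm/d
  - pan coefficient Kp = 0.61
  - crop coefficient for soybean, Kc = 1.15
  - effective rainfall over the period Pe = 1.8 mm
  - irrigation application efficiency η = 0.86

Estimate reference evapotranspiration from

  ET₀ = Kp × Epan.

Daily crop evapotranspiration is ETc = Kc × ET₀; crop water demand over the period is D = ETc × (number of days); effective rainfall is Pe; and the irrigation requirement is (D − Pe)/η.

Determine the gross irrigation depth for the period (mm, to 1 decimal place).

21.6 mm

ET₀ = 0.61 × 2.9 = 1.7690 mm/d
ETc = Kc × ET₀ = 1.15 × 1.7690 = 2.0344 mm/d
Crop demand D = ETc × 10 d = 2.0344 × 10 = 20.344 mm
D − Pe = 20.344 − 1.8 = 18.544 mm
Gross irrigation = 18.544 / 0.86 = 21.563 mm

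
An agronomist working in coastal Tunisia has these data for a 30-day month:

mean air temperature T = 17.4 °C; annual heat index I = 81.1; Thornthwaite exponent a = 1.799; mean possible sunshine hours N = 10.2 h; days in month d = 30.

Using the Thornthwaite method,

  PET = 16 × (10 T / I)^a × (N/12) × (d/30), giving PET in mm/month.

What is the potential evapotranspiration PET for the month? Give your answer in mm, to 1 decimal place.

53.7 mm

10T/I = 10 × 17.4 / 81.1 = 2.1455
(10T/I)^a = 2.1455^1.799 = 3.9484
Uncorrected PET = 16 × 3.9484 = 63.174 mm
Correction = (N/12)(d/30) = (10.2/12)(30/30) = 0.8500
PET = 63.174 × 0.8500 = 53.698 mm/month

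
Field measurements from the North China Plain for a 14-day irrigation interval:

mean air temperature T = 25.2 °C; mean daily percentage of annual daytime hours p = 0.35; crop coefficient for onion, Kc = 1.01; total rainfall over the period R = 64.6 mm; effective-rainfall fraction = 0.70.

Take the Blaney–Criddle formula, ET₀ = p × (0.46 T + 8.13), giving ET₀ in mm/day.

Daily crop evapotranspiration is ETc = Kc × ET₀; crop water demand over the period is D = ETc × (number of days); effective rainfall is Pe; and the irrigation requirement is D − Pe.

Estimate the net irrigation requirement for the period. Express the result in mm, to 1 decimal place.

52.4 mm

ET₀ = 0.35 × (0.46 × 25.2 + 8.13) = 0.35 × 19.722 = 6.9027 mm/d
ETc = Kc × ET₀ = 1.01 × 6.9027 = 6.9717 mm/d
Crop demand D = ETc × 14 d = 6.9717 × 14 = 97.604 mm
Pe = 0.70 × 64.6 = 45.220 mm
D − Pe = 97.604 − 45.220 = 52.384 mm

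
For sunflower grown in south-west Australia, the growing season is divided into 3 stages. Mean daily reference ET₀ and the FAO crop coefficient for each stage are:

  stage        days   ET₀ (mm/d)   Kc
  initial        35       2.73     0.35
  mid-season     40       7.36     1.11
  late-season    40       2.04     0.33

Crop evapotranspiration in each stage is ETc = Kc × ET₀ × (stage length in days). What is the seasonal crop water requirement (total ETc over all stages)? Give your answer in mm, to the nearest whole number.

387 mm

initial: 0.35 × 2.73 × 35 = 33.44 mm
mid-season: 1.11 × 7.36 × 40 = 326.78 mm
late-season: 0.33 × 2.04 × 40 = 26.93 mm
Seasonal total = 387.15 mm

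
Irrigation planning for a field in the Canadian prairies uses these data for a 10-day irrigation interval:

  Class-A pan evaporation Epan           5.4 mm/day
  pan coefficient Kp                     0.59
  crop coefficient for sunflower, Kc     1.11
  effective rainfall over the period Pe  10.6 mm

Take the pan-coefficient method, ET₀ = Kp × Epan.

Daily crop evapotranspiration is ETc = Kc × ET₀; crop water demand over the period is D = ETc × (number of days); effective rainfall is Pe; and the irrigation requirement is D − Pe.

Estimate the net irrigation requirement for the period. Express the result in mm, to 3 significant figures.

ET₀ = 0.59 × 5.4 = 3.1860 mm/d
ETc = Kc × ET₀ = 1.11 × 3.1860 = 3.5365 mm/d
Crop demand D = ETc × 10 d = 3.5365 × 10 = 35.365 mm
D − Pe = 35.365 − 10.6 = 24.765 mm

24.8 mm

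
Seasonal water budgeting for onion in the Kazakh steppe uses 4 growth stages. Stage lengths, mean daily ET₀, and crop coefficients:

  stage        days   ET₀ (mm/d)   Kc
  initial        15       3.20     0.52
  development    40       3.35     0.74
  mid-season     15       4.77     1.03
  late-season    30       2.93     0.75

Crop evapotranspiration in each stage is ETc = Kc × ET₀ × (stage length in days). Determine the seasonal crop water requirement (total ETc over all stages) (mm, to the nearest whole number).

264 mm

initial: 0.52 × 3.20 × 15 = 24.96 mm
development: 0.74 × 3.35 × 40 = 99.16 mm
mid-season: 1.03 × 4.77 × 15 = 73.70 mm
late-season: 0.75 × 2.93 × 30 = 65.93 mm
Seasonal total = 263.75 mm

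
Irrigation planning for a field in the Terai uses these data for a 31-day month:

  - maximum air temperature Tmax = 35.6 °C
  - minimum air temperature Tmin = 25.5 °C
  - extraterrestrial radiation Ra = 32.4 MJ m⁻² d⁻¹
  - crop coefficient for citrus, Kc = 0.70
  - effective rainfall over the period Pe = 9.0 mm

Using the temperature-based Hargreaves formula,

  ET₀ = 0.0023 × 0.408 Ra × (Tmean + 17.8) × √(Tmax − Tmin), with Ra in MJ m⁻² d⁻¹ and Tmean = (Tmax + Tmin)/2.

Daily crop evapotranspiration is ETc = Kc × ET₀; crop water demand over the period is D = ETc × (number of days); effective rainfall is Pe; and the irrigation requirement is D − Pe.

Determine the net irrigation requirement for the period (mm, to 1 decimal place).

92.4 mm

Tmean = (35.6 + 25.5)/2 = 30.55 °C
0.408 Ra = 0.408 × 32.4 = 13.2192 mm/d equivalent
ET₀ = 0.0023 × 13.2192 × (30.55 + 17.8) × √10.1 = 0.0023 × 13.2192 × 48.35 × 3.1780 = 4.6718 mm/d
ETc = Kc × ET₀ = 0.70 × 4.6718 = 3.2703 mm/d
Crop demand D = ETc × 31 d = 3.2703 × 31 = 101.379 mm
D − Pe = 101.379 − 9.0 = 92.379 mm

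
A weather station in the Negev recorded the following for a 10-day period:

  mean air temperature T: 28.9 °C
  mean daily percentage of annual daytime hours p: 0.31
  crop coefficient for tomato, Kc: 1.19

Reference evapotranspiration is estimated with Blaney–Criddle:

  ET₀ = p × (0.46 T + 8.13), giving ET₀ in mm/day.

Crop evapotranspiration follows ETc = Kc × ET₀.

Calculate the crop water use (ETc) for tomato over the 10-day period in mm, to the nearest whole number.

79 mm

ET₀ = 0.31 × (0.46 × 28.9 + 8.13) = 0.31 × 21.424 = 6.6414 mm/d
ETc = Kc × ET₀ = 1.19 × 6.6414 = 7.9033 mm/d
Over 10 days: 7.9033 × 10 = 79.033 mm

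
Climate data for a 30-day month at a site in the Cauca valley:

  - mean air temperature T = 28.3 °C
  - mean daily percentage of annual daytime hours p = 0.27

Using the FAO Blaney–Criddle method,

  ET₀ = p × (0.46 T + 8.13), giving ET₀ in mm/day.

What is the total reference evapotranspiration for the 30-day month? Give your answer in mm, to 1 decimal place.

171.3 mm

ET₀ = 0.27 × (0.46 × 28.3 + 8.13) = 0.27 × 21.148 = 5.7100 mm/d
Monthly total = 5.7100 × 30 = 171.300 mm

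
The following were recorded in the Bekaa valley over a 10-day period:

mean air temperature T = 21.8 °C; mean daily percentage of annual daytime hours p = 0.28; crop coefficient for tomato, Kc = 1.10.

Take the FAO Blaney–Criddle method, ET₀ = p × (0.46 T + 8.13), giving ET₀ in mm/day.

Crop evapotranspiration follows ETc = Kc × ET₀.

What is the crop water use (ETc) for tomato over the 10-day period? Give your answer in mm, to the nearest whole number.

56 mm

ET₀ = 0.28 × (0.46 × 21.8 + 8.13) = 0.28 × 18.158 = 5.0842 mm/d
ETc = Kc × ET₀ = 1.10 × 5.0842 = 5.5926 mm/d
Over 10 days: 5.5926 × 10 = 55.926 mm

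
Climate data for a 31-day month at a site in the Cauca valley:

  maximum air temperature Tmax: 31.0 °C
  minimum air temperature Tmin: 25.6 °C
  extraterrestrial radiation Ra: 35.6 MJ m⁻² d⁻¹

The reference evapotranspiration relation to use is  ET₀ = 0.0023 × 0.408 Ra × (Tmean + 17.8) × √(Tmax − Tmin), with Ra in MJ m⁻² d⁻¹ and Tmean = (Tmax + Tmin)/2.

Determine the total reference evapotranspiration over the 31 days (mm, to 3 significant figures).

111 mm

Tmean = (31.0 + 25.6)/2 = 28.30 °C
0.408 Ra = 0.408 × 35.6 = 14.5248 mm/d equivalent
ET₀ = 0.0023 × 14.5248 × (28.30 + 17.8) × √5.4 = 0.0023 × 14.5248 × 46.10 × 2.3238 = 3.5788 mm/d
Over 31 days: 3.5788 × 31 = 110.943 mm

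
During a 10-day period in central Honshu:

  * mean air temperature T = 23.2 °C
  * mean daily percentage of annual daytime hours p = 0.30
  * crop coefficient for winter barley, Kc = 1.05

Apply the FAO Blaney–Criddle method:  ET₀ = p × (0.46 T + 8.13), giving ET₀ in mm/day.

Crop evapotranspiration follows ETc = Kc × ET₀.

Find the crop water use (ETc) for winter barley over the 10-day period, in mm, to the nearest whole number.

ET₀ = 0.30 × (0.46 × 23.2 + 8.13) = 0.30 × 18.802 = 5.6406 mm/d
ETc = Kc × ET₀ = 1.05 × 5.6406 = 5.9226 mm/d
Over 10 days: 5.9226 × 10 = 59.226 mm

59 mm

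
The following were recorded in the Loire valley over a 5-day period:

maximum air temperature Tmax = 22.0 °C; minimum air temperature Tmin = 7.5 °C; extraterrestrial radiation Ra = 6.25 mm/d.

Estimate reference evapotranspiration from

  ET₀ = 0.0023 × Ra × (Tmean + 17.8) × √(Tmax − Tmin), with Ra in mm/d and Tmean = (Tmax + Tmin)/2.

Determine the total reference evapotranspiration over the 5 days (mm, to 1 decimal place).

8.9 mm

Tmean = (22.0 + 7.5)/2 = 14.75 °C
ET₀ = 0.0023 × 6.25 × (14.75 + 17.8) × √14.5 = 0.0023 × 6.25 × 32.55 × 3.8079 = 1.7817 mm/d
Over 5 days: 1.7817 × 5 = 8.909 mm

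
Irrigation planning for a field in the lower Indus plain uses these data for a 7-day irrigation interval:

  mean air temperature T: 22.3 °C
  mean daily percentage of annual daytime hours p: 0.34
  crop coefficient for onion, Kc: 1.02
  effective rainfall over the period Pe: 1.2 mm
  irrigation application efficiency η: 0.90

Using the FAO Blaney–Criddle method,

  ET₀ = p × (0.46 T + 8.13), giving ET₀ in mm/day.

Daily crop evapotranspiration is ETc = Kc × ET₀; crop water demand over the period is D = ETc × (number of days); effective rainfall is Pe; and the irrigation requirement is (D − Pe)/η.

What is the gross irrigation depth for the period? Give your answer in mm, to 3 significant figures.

48.3 mm

ET₀ = 0.34 × (0.46 × 22.3 + 8.13) = 0.34 × 18.388 = 6.2519 mm/d
ETc = Kc × ET₀ = 1.02 × 6.2519 = 6.3769 mm/d
Crop demand D = ETc × 7 d = 6.3769 × 7 = 44.638 mm
D − Pe = 44.638 − 1.2 = 43.438 mm
Gross irrigation = 43.438 / 0.90 = 48.264 mm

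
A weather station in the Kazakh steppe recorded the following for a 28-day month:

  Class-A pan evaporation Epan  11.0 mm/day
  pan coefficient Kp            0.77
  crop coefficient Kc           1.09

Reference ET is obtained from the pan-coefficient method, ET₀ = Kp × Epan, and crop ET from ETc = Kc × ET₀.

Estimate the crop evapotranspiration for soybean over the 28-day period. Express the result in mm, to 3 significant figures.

ET₀ = 0.77 × 11.0 = 8.4700 mm/d
ETc = Kc × ET₀ = 1.09 × 8.4700 = 9.2323 mm/d
Over 28 days: 9.2323 × 28 = 258.504 mm

259 mm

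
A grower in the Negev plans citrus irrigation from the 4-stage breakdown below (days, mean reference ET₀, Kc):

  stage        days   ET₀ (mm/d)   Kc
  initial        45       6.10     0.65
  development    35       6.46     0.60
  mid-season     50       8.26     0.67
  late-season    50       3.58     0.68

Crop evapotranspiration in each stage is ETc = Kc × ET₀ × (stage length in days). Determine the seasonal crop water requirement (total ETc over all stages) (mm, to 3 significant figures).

initial: 0.65 × 6.10 × 45 = 178.43 mm
development: 0.60 × 6.46 × 35 = 135.66 mm
mid-season: 0.67 × 8.26 × 50 = 276.71 mm
late-season: 0.68 × 3.58 × 50 = 121.72 mm
Seasonal total = 712.52 mm

713 mm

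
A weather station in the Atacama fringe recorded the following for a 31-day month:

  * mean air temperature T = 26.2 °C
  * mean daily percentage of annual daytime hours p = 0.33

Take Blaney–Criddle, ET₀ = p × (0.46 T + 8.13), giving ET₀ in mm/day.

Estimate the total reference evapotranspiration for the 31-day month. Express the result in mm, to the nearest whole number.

ET₀ = 0.33 × (0.46 × 26.2 + 8.13) = 0.33 × 20.182 = 6.6601 mm/d
Monthly total = 6.6601 × 31 = 206.463 mm

206 mm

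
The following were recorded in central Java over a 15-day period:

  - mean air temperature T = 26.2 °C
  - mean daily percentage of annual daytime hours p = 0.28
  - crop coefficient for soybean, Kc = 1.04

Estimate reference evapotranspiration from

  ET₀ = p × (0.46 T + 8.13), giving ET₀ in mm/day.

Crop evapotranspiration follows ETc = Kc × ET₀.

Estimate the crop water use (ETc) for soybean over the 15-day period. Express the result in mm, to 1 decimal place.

88.2 mm

ET₀ = 0.28 × (0.46 × 26.2 + 8.13) = 0.28 × 20.182 = 5.6510 mm/d
ETc = Kc × ET₀ = 1.04 × 5.6510 = 5.8770 mm/d
Over 15 days: 5.8770 × 15 = 88.155 mm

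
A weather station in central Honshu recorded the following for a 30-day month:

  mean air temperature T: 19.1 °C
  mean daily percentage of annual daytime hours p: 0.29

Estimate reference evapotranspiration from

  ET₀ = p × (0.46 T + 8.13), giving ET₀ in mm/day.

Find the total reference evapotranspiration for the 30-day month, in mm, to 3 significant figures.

147 mm

ET₀ = 0.29 × (0.46 × 19.1 + 8.13) = 0.29 × 16.916 = 4.9056 mm/d
Monthly total = 4.9056 × 30 = 147.168 mm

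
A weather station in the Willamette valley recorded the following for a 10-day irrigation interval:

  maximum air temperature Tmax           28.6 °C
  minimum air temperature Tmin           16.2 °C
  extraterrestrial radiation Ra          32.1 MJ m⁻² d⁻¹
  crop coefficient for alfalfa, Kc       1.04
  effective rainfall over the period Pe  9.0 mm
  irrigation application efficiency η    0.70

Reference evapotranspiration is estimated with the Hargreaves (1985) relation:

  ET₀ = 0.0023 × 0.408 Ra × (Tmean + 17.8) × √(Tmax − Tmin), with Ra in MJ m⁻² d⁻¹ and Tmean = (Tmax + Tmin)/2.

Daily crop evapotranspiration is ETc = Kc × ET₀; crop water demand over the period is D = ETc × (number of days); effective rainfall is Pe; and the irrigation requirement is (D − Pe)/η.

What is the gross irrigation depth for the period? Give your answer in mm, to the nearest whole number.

Tmean = (28.6 + 16.2)/2 = 22.40 °C
0.408 Ra = 0.408 × 32.1 = 13.0968 mm/d equivalent
ET₀ = 0.0023 × 13.0968 × (22.40 + 17.8) × √12.4 = 0.0023 × 13.0968 × 40.20 × 3.5214 = 4.2642 mm/d
ETc = Kc × ET₀ = 1.04 × 4.2642 = 4.4348 mm/d
Crop demand D = ETc × 10 d = 4.4348 × 10 = 44.348 mm
D − Pe = 44.348 − 9.0 = 35.348 mm
Gross irrigation = 35.348 / 0.70 = 50.497 mm

50 mm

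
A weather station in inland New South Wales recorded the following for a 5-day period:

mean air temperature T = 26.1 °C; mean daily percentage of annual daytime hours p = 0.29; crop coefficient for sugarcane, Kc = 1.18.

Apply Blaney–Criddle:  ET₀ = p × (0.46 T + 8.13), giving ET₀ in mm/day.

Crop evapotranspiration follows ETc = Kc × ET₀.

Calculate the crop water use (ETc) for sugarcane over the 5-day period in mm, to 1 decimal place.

34.5 mm

ET₀ = 0.29 × (0.46 × 26.1 + 8.13) = 0.29 × 20.136 = 5.8394 mm/d
ETc = Kc × ET₀ = 1.18 × 5.8394 = 6.8905 mm/d
Over 5 days: 6.8905 × 5 = 34.453 mm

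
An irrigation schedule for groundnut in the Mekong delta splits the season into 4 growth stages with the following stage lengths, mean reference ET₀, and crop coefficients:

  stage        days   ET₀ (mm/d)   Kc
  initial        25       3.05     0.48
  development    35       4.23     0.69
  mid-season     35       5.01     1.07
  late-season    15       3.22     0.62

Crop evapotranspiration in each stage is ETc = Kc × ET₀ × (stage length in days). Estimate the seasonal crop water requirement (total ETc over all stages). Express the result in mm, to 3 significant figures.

initial: 0.48 × 3.05 × 25 = 36.60 mm
development: 0.69 × 4.23 × 35 = 102.15 mm
mid-season: 1.07 × 5.01 × 35 = 187.62 mm
late-season: 0.62 × 3.22 × 15 = 29.95 mm
Seasonal total = 356.32 mm

356 mm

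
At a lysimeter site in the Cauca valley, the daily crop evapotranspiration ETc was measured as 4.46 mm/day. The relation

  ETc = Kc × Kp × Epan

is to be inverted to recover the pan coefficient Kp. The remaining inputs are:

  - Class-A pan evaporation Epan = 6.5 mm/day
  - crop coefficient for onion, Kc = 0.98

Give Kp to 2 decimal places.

0.70

ETc = Kc × Kp × Epan  ⇒  Kp = ETc / (Kc × Epan)
Kp = 4.46 / (0.98 × 6.5) = 4.46 / 6.370 = 0.7002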